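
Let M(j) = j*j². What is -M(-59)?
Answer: 205379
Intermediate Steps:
M(j) = j³
-M(-59) = -1*(-59)³ = -1*(-205379) = 205379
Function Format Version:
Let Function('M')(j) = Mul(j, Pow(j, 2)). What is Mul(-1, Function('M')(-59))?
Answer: 205379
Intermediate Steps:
Function('M')(j) = Pow(j, 3)
Mul(-1, Function('M')(-59)) = Mul(-1, Pow(-59, 3)) = Mul(-1, -205379) = 205379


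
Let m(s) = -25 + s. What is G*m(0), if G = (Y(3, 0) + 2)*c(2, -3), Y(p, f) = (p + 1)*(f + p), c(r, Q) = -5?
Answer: 1750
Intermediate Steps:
Y(p, f) = (1 + p)*(f + p)
G = -70 (G = ((0 + 3 + 3² + 0*3) + 2)*(-5) = ((0 + 3 + 9 + 0) + 2)*(-5) = (12 + 2)*(-5) = 14*(-5) = -70)
G*m(0) = -70*(-25 + 0) = -70*(-25) = 1750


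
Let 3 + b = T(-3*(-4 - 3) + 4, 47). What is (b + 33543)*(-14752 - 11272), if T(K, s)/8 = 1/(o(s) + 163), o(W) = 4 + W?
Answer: -93394514816/107 ≈ -8.7285e+8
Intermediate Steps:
T(K, s) = 8/(167 + s) (T(K, s) = 8/((4 + s) + 163) = 8/(167 + s))
b = -317/107 (b = -3 + 8/(167 + 47) = -3 + 8/214 = -3 + 8*(1/214) = -3 + 4/107 = -317/107 ≈ -2.9626)
(b + 33543)*(-14752 - 11272) = (-317/107 + 33543)*(-14752 - 11272) = (3588784/107)*(-26024) = -93394514816/107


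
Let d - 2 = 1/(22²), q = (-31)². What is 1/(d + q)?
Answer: 484/466093 ≈ 0.0010384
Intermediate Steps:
q = 961
d = 969/484 (d = 2 + 1/(22²) = 2 + 1/484 = 969/484 ≈ 2.0021)
1/(d + q) = 1/(969/484 + 961) = 1/(466093/484) = 484/466093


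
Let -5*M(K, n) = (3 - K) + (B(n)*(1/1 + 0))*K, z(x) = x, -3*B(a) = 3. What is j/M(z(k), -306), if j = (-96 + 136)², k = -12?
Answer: -8000/27 ≈ -296.30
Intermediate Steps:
B(a) = -1 (B(a) = -⅓*3 = -1)
M(K, n) = -⅗ + 2*K/5 (M(K, n) = -((3 - K) + (-(1/1 + 0))*K)/5 = -((3 - K) + (-(1 + 0))*K)/5 = -((3 - K) + (-1*1)*K)/5 = -((3 - K) - K)/5 = -(3 - 2*K)/5 = -⅗ + 2*K/5)
j = 1600 (j = 40² = 1600)
j/M(z(k), -306) = 1600/(-⅗ + (⅖)*(-12)) = 1600/(-⅗ - 24/5) = 1600/(-27/5) = 1600*(-5/27) = -8000/27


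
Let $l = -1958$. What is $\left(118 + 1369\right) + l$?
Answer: $-471$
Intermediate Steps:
$\left(118 + 1369\right) + l = \left(118 + 1369\right) - 1958 = 1487 - 1958 = -471$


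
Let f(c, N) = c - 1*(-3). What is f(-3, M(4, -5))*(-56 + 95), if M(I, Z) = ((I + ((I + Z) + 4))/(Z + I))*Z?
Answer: 0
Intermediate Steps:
M(I, Z) = Z*(4 + Z + 2*I)/(I + Z) (M(I, Z) = ((I + (4 + I + Z))/(I + Z))*Z = ((4 + Z + 2*I)/(I + Z))*Z = Z*(4 + Z + 2*I)/(I + Z))
f(c, N) = 3 + c (f(c, N) = c + 3 = 3 + c)
f(-3, M(4, -5))*(-56 + 95) = (3 - 3)*(-56 + 95) = 0*39 = 0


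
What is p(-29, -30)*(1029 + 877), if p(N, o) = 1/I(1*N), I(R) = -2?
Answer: -953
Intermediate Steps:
p(N, o) = -½ (p(N, o) = 1/(-2) = -½)
p(-29, -30)*(1029 + 877) = -(1029 + 877)/2 = -½*1906 = -953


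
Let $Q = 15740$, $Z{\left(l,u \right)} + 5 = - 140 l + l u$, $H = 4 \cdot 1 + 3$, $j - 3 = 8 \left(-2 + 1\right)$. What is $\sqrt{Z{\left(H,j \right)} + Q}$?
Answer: $8 \sqrt{230} \approx 121.33$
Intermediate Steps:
$j = -5$ ($j = 3 + 8 \left(-2 + 1\right) = 3 + 8 \left(-1\right) = 3 - 8 = -5$)
$H = 7$ ($H = 4 + 3 = 7$)
$Z{\left(l,u \right)} = -5 - 140 l + l u$ ($Z{\left(l,u \right)} = -5 + \left(- 140 l + l u\right) = -5 - 140 l + l u$)
$\sqrt{Z{\left(H,j \right)} + Q} = \sqrt{\left(-5 - 980 + 7 \left(-5\right)\right) + 15740} = \sqrt{\left(-5 - 980 - 35\right) + 15740} = \sqrt{-1020 + 15740} = \sqrt{14720} = 8 \sqrt{230}$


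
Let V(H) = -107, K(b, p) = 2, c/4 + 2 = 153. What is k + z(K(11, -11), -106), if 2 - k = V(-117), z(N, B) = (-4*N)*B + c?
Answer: 1561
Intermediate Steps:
c = 604 (c = -8 + 4*153 = -8 + 612 = 604)
z(N, B) = 604 - 4*B*N (z(N, B) = (-4*N)*B + 604 = -4*B*N + 604 = 604 - 4*B*N)
k = 109 (k = 2 - 1*(-107) = 2 + 107 = 109)
k + z(K(11, -11), -106) = 109 + (604 - 4*(-106)*2) = 109 + (604 + 848) = 109 + 1452 = 1561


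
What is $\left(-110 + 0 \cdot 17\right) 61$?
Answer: $-6710$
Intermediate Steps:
$\left(-110 + 0 \cdot 17\right) 61 = \left(-110 + 0\right) 61 = \left(-110\right) 61 = -6710$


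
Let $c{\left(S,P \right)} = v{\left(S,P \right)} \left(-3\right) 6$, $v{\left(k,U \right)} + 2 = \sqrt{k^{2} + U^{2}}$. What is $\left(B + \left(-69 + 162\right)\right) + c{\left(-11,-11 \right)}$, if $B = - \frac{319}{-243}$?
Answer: $\frac{31666}{243} - 198 \sqrt{2} \approx -149.7$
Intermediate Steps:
$v{\left(k,U \right)} = -2 + \sqrt{U^{2} + k^{2}}$ ($v{\left(k,U \right)} = -2 + \sqrt{k^{2} + U^{2}} = -2 + \sqrt{U^{2} + k^{2}}$)
$B = \frac{319}{243}$ ($B = \left(-319\right) \left(- \frac{1}{243}\right) = \frac{319}{243} \approx 1.3128$)
$c{\left(S,P \right)} = 36 - 18 \sqrt{P^{2} + S^{2}}$ ($c{\left(S,P \right)} = \left(-2 + \sqrt{P^{2} + S^{2}}\right) \left(-3\right) 6 = \left(6 - 3 \sqrt{P^{2} + S^{2}}\right) 6 = 36 - 18 \sqrt{P^{2} + S^{2}}$)
$\left(B + \left(-69 + 162\right)\right) + c{\left(-11,-11 \right)} = \left(\frac{319}{243} + \left(-69 + 162\right)\right) + \left(36 - 18 \sqrt{\left(-11\right)^{2} + \left(-11\right)^{2}}\right) = \left(\frac{319}{243} + 93\right) + \left(36 - 18 \sqrt{121 + 121}\right) = \frac{22918}{243} + \left(36 - 18 \sqrt{242}\right) = \frac{22918}{243} + \left(36 - 18 \cdot 11 \sqrt{2}\right) = \frac{22918}{243} + \left(36 - 198 \sqrt{2}\right) = \frac{31666}{243} - 198 \sqrt{2}$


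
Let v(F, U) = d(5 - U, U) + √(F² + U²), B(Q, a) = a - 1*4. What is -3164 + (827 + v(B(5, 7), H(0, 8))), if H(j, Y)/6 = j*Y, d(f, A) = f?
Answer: -2329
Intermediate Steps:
H(j, Y) = 6*Y*j (H(j, Y) = 6*(j*Y) = 6*(Y*j) = 6*Y*j)
B(Q, a) = -4 + a (B(Q, a) = a - 4 = -4 + a)
v(F, U) = 5 + √(F² + U²) - U (v(F, U) = (5 - U) + √(F² + U²) = 5 + √(F² + U²) - U)
-3164 + (827 + v(B(5, 7), H(0, 8))) = -3164 + (827 + (5 + √((-4 + 7)² + (6*8*0)²) - 6*8*0)) = -3164 + (827 + (5 + √(3² + 0²) - 1*0)) = -3164 + (827 + (5 + √(9 + 0) + 0)) = -3164 + (827 + (5 + √9 + 0)) = -3164 + (827 + (5 + 3 + 0)) = -3164 + (827 + 8) = -3164 + 835 = -2329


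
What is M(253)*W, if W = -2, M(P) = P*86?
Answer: -43516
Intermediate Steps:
M(P) = 86*P
M(253)*W = (86*253)*(-2) = 21758*(-2) = -43516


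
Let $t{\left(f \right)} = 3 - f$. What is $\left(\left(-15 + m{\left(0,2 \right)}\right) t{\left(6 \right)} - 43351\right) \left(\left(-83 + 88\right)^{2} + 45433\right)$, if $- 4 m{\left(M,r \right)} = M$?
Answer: $-1968604148$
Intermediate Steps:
$m{\left(M,r \right)} = - \frac{M}{4}$
$\left(\left(-15 + m{\left(0,2 \right)}\right) t{\left(6 \right)} - 43351\right) \left(\left(-83 + 88\right)^{2} + 45433\right) = \left(\left(-15 - 0\right) \left(3 - 6\right) - 43351\right) \left(\left(-83 + 88\right)^{2} + 45433\right) = \left(\left(-15 + 0\right) \left(3 - 6\right) - 43351\right) \left(5^{2} + 45433\right) = \left(\left(-15\right) \left(-3\right) - 43351\right) \left(25 + 45433\right) = \left(45 - 43351\right) 45458 = \left(-43306\right) 45458 = -1968604148$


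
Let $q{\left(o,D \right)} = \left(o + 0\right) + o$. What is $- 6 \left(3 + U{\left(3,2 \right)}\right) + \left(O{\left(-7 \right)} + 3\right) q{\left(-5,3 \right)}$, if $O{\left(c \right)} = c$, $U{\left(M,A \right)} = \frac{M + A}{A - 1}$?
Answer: $-8$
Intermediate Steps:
$U{\left(M,A \right)} = \frac{A + M}{-1 + A}$
$q{\left(o,D \right)} = 2 o$ ($q{\left(o,D \right)} = o + o = 2 o$)
$- 6 \left(3 + U{\left(3,2 \right)}\right) + \left(O{\left(-7 \right)} + 3\right) q{\left(-5,3 \right)} = - 6 \left(3 + \frac{2 + 3}{-1 + 2}\right) + \left(-7 + 3\right) 2 \left(-5\right) = - 6 \left(3 + 1^{-1} \cdot 5\right) - -40 = - 6 \left(3 + 1 \cdot 5\right) + 40 = - 6 \left(3 + 5\right) + 40 = \left(-6\right) 8 + 40 = -48 + 40 = -8$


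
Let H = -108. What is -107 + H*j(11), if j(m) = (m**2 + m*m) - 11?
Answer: -25055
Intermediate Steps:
j(m) = -11 + 2*m**2 (j(m) = (m**2 + m**2) - 11 = 2*m**2 - 11 = -11 + 2*m**2)
-107 + H*j(11) = -107 - 108*(-11 + 2*11**2) = -107 - 108*(-11 + 2*121) = -107 - 108*(-11 + 242) = -107 - 108*231 = -107 - 24948 = -25055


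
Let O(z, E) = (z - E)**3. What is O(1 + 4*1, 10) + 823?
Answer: 698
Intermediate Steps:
O(1 + 4*1, 10) + 823 = -(10 - (1 + 4*1))**3 + 823 = -(10 - (1 + 4))**3 + 823 = -(10 - 1*5)**3 + 823 = -(10 - 5)**3 + 823 = -1*5**3 + 823 = -1*125 + 823 = -125 + 823 = 698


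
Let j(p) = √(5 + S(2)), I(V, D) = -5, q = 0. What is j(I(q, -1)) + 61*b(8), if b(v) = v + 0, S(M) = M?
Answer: 488 + √7 ≈ 490.65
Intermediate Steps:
b(v) = v
j(p) = √7 (j(p) = √(5 + 2) = √7)
j(I(q, -1)) + 61*b(8) = √7 + 61*8 = √7 + 488 = 488 + √7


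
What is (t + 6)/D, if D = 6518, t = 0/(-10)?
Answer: 3/3259 ≈ 0.00092053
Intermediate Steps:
t = 0 (t = 0*(-1/10) = 0)
(t + 6)/D = (0 + 6)/6518 = 6*(1/6518) = 3/3259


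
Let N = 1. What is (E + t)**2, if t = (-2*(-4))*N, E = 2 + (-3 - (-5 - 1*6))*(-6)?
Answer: 1444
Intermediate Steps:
E = -46 (E = 2 + (-3 - (-5 - 6))*(-6) = 2 + (-3 - 1*(-11))*(-6) = 2 + (-3 + 11)*(-6) = 2 + 8*(-6) = 2 - 48 = -46)
t = 8 (t = -2*(-4)*1 = 8*1 = 8)
(E + t)**2 = (-46 + 8)**2 = (-38)**2 = 1444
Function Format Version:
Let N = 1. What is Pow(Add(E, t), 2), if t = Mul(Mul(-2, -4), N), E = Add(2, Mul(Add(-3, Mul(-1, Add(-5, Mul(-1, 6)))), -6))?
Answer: 1444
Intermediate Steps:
E = -46 (E = Add(2, Mul(Add(-3, Mul(-1, Add(-5, -6))), -6)) = Add(2, Mul(Add(-3, Mul(-1, -11)), -6)) = Add(2, Mul(Add(-3, 11), -6)) = Add(2, Mul(8, -6)) = Add(2, -48) = -46)
t = 8 (t = Mul(Mul(-2, -4), 1) = Mul(8, 1) = 8)
Pow(Add(E, t), 2) = Pow(Add(-46, 8), 2) = Pow(-38, 2) = 1444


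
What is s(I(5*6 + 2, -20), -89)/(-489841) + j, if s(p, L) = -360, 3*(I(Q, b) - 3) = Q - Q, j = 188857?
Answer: 92509902097/489841 ≈ 1.8886e+5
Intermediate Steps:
I(Q, b) = 3 (I(Q, b) = 3 + (Q - Q)/3 = 3 + (⅓)*0 = 3 + 0 = 3)
s(I(5*6 + 2, -20), -89)/(-489841) + j = -360/(-489841) + 188857 = -360*(-1/489841) + 188857 = 360/489841 + 188857 = 92509902097/489841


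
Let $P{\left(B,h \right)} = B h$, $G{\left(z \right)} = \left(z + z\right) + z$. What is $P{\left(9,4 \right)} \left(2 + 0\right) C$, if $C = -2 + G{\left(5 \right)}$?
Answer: $936$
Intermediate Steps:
$G{\left(z \right)} = 3 z$ ($G{\left(z \right)} = 2 z + z = 3 z$)
$C = 13$ ($C = -2 + 3 \cdot 5 = -2 + 15 = 13$)
$P{\left(9,4 \right)} \left(2 + 0\right) C = 9 \cdot 4 \left(2 + 0\right) 13 = 36 \cdot 2 \cdot 13 = 36 \cdot 26 = 936$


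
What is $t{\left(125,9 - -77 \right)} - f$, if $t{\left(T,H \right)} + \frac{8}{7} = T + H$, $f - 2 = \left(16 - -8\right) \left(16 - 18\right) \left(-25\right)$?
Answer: $- \frac{6945}{7} \approx -992.14$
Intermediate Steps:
$f = 1202$ ($f = 2 + \left(16 - -8\right) \left(16 - 18\right) \left(-25\right) = 2 + \left(16 + 8\right) \left(-2\right) \left(-25\right) = 2 + 24 \left(-2\right) \left(-25\right) = 2 - -1200 = 2 + 1200 = 1202$)
$t{\left(T,H \right)} = - \frac{8}{7} + H + T$ ($t{\left(T,H \right)} = - \frac{8}{7} + \left(T + H\right) = - \frac{8}{7} + \left(H + T\right) = - \frac{8}{7} + H + T$)
$t{\left(125,9 - -77 \right)} - f = \left(- \frac{8}{7} + \left(9 - -77\right) + 125\right) - 1202 = \left(- \frac{8}{7} + \left(9 + 77\right) + 125\right) - 1202 = \left(- \frac{8}{7} + 86 + 125\right) - 1202 = \frac{1469}{7} - 1202 = - \frac{6945}{7}$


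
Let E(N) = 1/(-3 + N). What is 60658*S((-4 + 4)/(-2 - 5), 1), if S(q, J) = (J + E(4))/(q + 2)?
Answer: 60658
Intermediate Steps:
S(q, J) = (1 + J)/(2 + q) (S(q, J) = (J + 1/(-3 + 4))/(q + 2) = (J + 1/1)/(2 + q) = (J + 1)/(2 + q) = (1 + J)/(2 + q))
60658*S((-4 + 4)/(-2 - 5), 1) = 60658*((1 + 1)/(2 + (-4 + 4)/(-2 - 5))) = 60658*(2/(2 + 0/(-7))) = 60658*(2/(2 + 0*(-⅐))) = 60658*(2/(2 + 0)) = 60658*(2/2) = 60658*((½)*2) = 60658*1 = 60658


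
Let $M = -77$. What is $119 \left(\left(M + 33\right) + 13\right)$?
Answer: $-3689$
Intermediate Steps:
$119 \left(\left(M + 33\right) + 13\right) = 119 \left(\left(-77 + 33\right) + 13\right) = 119 \left(-44 + 13\right) = 119 \left(-31\right) = -3689$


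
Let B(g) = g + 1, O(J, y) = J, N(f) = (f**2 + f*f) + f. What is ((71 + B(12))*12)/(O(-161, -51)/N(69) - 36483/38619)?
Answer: -37576287/35842 ≈ -1048.4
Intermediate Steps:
N(f) = f + 2*f**2 (N(f) = (f**2 + f**2) + f = 2*f**2 + f = f + 2*f**2)
B(g) = 1 + g
((71 + B(12))*12)/(O(-161, -51)/N(69) - 36483/38619) = ((71 + (1 + 12))*12)/(-161*1/(69*(1 + 2*69)) - 36483/38619) = ((71 + 13)*12)/(-161*1/(69*(1 + 138)) - 36483*1/38619) = (84*12)/(-161/(69*139) - 12161/12873) = 1008/(-161/9591 - 12161/12873) = 1008/(-161*1/9591 - 12161/12873) = 1008/(-7/417 - 12161/12873) = 1008/(-573472/596449) = 1008*(-596449/573472) = -37576287/35842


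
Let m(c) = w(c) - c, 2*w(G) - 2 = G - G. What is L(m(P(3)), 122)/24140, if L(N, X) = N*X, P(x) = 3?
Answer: -61/6035 ≈ -0.010108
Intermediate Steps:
w(G) = 1 (w(G) = 1 + (G - G)/2 = 1 + (1/2)*0 = 1 + 0 = 1)
m(c) = 1 - c
L(m(P(3)), 122)/24140 = ((1 - 1*3)*122)/24140 = ((1 - 3)*122)*(1/24140) = -2*122*(1/24140) = -244*1/24140 = -61/6035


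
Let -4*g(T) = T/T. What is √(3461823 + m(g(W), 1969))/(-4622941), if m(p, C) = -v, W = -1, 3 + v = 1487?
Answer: -√3460339/4622941 ≈ -0.00040238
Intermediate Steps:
v = 1484 (v = -3 + 1487 = 1484)
g(T) = -¼ (g(T) = -T/(4*T) = -¼*1 = -¼)
m(p, C) = -1484 (m(p, C) = -1*1484 = -1484)
√(3461823 + m(g(W), 1969))/(-4622941) = √(3461823 - 1484)/(-4622941) = √3460339*(-1/4622941) = -√3460339/4622941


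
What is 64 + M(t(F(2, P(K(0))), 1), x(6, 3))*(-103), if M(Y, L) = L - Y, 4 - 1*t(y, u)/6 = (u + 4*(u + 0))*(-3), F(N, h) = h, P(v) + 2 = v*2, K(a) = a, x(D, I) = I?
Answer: 11497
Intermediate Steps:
P(v) = -2 + 2*v (P(v) = -2 + v*2 = -2 + 2*v)
t(y, u) = 24 + 90*u (t(y, u) = 24 - 6*(u + 4*(u + 0))*(-3) = 24 - 6*(u + 4*u)*(-3) = 24 - 6*5*u*(-3) = 24 - (-90)*u = 24 + 90*u)
64 + M(t(F(2, P(K(0))), 1), x(6, 3))*(-103) = 64 + (3 - (24 + 90*1))*(-103) = 64 + (3 - (24 + 90))*(-103) = 64 + (3 - 1*114)*(-103) = 64 + (3 - 114)*(-103) = 64 - 111*(-103) = 64 + 11433 = 11497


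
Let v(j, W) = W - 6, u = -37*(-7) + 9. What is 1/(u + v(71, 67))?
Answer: 1/329 ≈ 0.0030395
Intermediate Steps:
u = 268 (u = 259 + 9 = 268)
v(j, W) = -6 + W
1/(u + v(71, 67)) = 1/(268 + (-6 + 67)) = 1/(268 + 61) = 1/329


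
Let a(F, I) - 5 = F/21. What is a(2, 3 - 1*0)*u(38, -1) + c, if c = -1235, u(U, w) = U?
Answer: -21869/21 ≈ -1041.4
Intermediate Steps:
a(F, I) = 5 + F/21
a(2, 3 - 1*0)*u(38, -1) + c = (5 + (1/21)*2)*38 - 1235 = (5 + 2/21)*38 - 1235 = (107/21)*38 - 1235 = 4066/21 - 1235 = -21869/21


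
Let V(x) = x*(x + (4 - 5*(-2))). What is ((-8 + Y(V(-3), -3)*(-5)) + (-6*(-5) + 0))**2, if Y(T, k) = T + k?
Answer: 40804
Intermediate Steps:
V(x) = x*(14 + x) (V(x) = x*(x + (4 + 10)) = x*(x + 14) = x*(14 + x))
((-8 + Y(V(-3), -3)*(-5)) + (-6*(-5) + 0))**2 = ((-8 + (-3*(14 - 3) - 3)*(-5)) + (-6*(-5) + 0))**2 = ((-8 + (-3*11 - 3)*(-5)) + (30 + 0))**2 = ((-8 + (-33 - 3)*(-5)) + 30)**2 = ((-8 - 36*(-5)) + 30)**2 = ((-8 + 180) + 30)**2 = (172 + 30)**2 = 202**2 = 40804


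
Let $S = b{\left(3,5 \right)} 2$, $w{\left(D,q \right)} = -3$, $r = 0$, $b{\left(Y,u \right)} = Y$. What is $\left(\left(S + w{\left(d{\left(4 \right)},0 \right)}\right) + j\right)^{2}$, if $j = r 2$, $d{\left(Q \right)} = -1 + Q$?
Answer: $9$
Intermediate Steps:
$S = 6$ ($S = 3 \cdot 2 = 6$)
$j = 0$ ($j = 0 \cdot 2 = 0$)
$\left(\left(S + w{\left(d{\left(4 \right)},0 \right)}\right) + j\right)^{2} = \left(\left(6 - 3\right) + 0\right)^{2} = \left(3 + 0\right)^{2} = 3^{2} = 9$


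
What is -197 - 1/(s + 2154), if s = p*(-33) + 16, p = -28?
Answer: -609519/3094 ≈ -197.00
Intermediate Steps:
s = 940 (s = -28*(-33) + 16 = 924 + 16 = 940)
-197 - 1/(s + 2154) = -197 - 1/(940 + 2154) = -197 - 1/3094 = -609519/3094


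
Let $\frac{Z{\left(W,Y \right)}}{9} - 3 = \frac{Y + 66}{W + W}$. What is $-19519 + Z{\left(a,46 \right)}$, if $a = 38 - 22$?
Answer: $- \frac{38921}{2} \approx -19461.0$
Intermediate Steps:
$a = 16$
$Z{\left(W,Y \right)} = 27 + \frac{9 \left(66 + Y\right)}{2 W}$ ($Z{\left(W,Y \right)} = 27 + 9 \frac{Y + 66}{W + W} = 27 + 9 \frac{66 + Y}{2 W} = 27 + \frac{9 \left(66 + Y\right)}{2 W}$)
$-19519 + Z{\left(a,46 \right)} = -19519 + \frac{9 \left(66 + 46 + 6 \cdot 16\right)}{2 \cdot 16} = -19519 + \frac{9}{2} \cdot \frac{1}{16} \left(66 + 46 + 96\right) = -19519 + \frac{9}{2} \cdot \frac{1}{16} \cdot 208 = -19519 + \frac{117}{2} = - \frac{38921}{2}$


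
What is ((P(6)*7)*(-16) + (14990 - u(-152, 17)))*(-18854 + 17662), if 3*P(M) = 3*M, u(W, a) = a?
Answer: -17046792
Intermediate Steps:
P(M) = M (P(M) = (3*M)/3 = M)
((P(6)*7)*(-16) + (14990 - u(-152, 17)))*(-18854 + 17662) = ((6*7)*(-16) + (14990 - 1*17))*(-18854 + 17662) = (42*(-16) + (14990 - 17))*(-1192) = (-672 + 14973)*(-1192) = 14301*(-1192) = -17046792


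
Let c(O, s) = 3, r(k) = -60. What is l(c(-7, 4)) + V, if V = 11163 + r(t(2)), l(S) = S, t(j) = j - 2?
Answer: 11106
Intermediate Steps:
t(j) = -2 + j
V = 11103 (V = 11163 - 60 = 11103)
l(c(-7, 4)) + V = 3 + 11103 = 11106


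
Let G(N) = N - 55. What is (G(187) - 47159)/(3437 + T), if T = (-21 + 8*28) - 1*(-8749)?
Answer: -47027/12389 ≈ -3.7959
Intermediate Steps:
G(N) = -55 + N
T = 8952 (T = (-21 + 224) + 8749 = 203 + 8749 = 8952)
(G(187) - 47159)/(3437 + T) = ((-55 + 187) - 47159)/(3437 + 8952) = (132 - 47159)/12389 = -47027*1/12389 = -47027/12389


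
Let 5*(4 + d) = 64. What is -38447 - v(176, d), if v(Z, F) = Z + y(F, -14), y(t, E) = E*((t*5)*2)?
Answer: -37391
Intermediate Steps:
y(t, E) = 10*E*t (y(t, E) = E*((5*t)*2) = E*(10*t) = 10*E*t)
d = 44/5 (d = -4 + (⅕)*64 = -4 + 64/5 = 44/5 ≈ 8.8000)
v(Z, F) = Z - 140*F (v(Z, F) = Z + 10*(-14)*F = Z - 140*F)
-38447 - v(176, d) = -38447 - (176 - 140*44/5) = -38447 - (176 - 1232) = -38447 - 1*(-1056) = -38447 + 1056 = -37391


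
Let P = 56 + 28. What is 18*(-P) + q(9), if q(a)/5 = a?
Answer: -1467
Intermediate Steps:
q(a) = 5*a
P = 84
18*(-P) + q(9) = 18*(-1*84) + 5*9 = 18*(-84) + 45 = -1512 + 45 = -1467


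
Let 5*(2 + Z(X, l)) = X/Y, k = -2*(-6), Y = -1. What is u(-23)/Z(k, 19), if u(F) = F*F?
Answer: -2645/22 ≈ -120.23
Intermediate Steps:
u(F) = F²
k = 12
Z(X, l) = -2 - X/5 (Z(X, l) = -2 + (X/(-1))/5 = -2 + (X*(-1))/5 = -2 + (-X)/5 = -2 - X/5)
u(-23)/Z(k, 19) = (-23)²/(-2 - ⅕*12) = 529/(-2 - 12/5) = 529/(-22/5) = 529*(-5/22) = -2645/22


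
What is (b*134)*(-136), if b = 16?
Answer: -291584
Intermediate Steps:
(b*134)*(-136) = (16*134)*(-136) = 2144*(-136) = -291584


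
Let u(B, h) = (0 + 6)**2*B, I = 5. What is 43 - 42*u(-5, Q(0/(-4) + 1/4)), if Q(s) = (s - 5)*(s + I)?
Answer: 7603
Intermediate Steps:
Q(s) = (-5 + s)*(5 + s) (Q(s) = (s - 5)*(s + 5) = (-5 + s)*(5 + s))
u(B, h) = 36*B (u(B, h) = 6**2*B = 36*B)
43 - 42*u(-5, Q(0/(-4) + 1/4)) = 43 - 1512*(-5) = 43 - 42*(-180) = 43 + 7560 = 7603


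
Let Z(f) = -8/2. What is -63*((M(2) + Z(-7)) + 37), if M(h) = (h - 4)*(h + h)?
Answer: -1575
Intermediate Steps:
M(h) = 2*h*(-4 + h) (M(h) = (-4 + h)*(2*h) = 2*h*(-4 + h))
Z(f) = -4 (Z(f) = -8*½ = -4)
-63*((M(2) + Z(-7)) + 37) = -63*((2*2*(-4 + 2) - 4) + 37) = -63*((2*2*(-2) - 4) + 37) = -63*((-8 - 4) + 37) = -63*(-12 + 37) = -63*25 = -1575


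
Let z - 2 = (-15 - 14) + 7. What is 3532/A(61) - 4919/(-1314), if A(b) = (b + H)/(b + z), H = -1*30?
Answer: 190435457/40734 ≈ 4675.1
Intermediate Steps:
H = -30
z = -20 (z = 2 + ((-15 - 14) + 7) = 2 + (-29 + 7) = 2 - 22 = -20)
A(b) = (-30 + b)/(-20 + b) (A(b) = (b - 30)/(b - 20) = (-30 + b)/(-20 + b))
3532/A(61) - 4919/(-1314) = 3532/(((-30 + 61)/(-20 + 61))) - 4919/(-1314) = 3532/((31/41)) - 4919*(-1/1314) = 3532/(((1/41)*31)) + 4919/1314 = 3532/(31/41) + 4919/1314 = 3532*(41/31) + 4919/1314 = 144812/31 + 4919/1314 = 190435457/40734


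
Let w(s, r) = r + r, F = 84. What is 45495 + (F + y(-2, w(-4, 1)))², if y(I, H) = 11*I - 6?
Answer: 48631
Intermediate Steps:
w(s, r) = 2*r
y(I, H) = -6 + 11*I
45495 + (F + y(-2, w(-4, 1)))² = 45495 + (84 + (-6 + 11*(-2)))² = 45495 + (84 + (-6 - 22))² = 45495 + (84 - 28)² = 45495 + 56² = 45495 + 3136 = 48631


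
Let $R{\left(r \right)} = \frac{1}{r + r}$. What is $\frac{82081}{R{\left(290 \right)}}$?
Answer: $47606980$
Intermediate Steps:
$R{\left(r \right)} = \frac{1}{2 r}$
$\frac{82081}{R{\left(290 \right)}} = \frac{82081}{\frac{1}{2} \cdot \frac{1}{290}} = 82081 \frac{1}{\frac{1}{580}} = 82081 \cdot 580 = 47606980$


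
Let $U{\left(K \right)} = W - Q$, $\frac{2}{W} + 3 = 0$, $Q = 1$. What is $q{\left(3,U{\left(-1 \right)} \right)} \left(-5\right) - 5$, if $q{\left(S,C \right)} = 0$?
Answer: $-5$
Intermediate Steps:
$W = - \frac{2}{3}$ ($W = \frac{2}{-3 + 0} = \frac{2}{-3} = 2 \left(- \frac{1}{3}\right) = - \frac{2}{3} \approx -0.66667$)
$U{\left(K \right)} = - \frac{5}{3}$ ($U{\left(K \right)} = - \frac{2}{3} - 1 = - \frac{5}{3}$)
$q{\left(3,U{\left(-1 \right)} \right)} \left(-5\right) - 5 = 0 \left(-5\right) - 5 = 0 - 5 = -5$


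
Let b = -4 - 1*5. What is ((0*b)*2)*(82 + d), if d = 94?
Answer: 0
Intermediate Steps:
b = -9 (b = -4 - 5 = -9)
((0*b)*2)*(82 + d) = ((0*(-9))*2)*(82 + 94) = (0*2)*176 = 0*176 = 0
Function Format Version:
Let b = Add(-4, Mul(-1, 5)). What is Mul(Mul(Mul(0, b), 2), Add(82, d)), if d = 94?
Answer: 0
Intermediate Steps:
b = -9 (b = Add(-4, -5) = -9)
Mul(Mul(Mul(0, b), 2), Add(82, d)) = Mul(Mul(Mul(0, -9), 2), Add(82, 94)) = Mul(Mul(0, 2), 176) = Mul(0, 176) = 0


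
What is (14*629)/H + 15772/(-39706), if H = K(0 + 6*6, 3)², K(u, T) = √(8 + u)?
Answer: 87239267/436766 ≈ 199.74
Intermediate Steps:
H = 44 (H = (√(8 + (0 + 6*6)))² = (√(8 + (0 + 36)))² = (√(8 + 36))² = (√44)² = (2*√11)² = 44)
(14*629)/H + 15772/(-39706) = (14*629)/44 + 15772/(-39706) = 8806*(1/44) + 15772*(-1/39706) = 4403/22 - 7886/19853 = 87239267/436766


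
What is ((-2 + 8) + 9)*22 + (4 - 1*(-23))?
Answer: 357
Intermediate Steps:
((-2 + 8) + 9)*22 + (4 - 1*(-23)) = (6 + 9)*22 + (4 + 23) = 15*22 + 27 = 330 + 27 = 357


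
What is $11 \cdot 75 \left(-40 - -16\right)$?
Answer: $-19800$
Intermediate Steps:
$11 \cdot 75 \left(-40 - -16\right) = 825 \left(-40 + 16\right) = 825 \left(-24\right) = -19800$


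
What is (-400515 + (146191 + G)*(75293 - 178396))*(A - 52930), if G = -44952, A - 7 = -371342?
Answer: 4428666923927980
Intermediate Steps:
A = -371335 (A = 7 - 371342 = -371335)
(-400515 + (146191 + G)*(75293 - 178396))*(A - 52930) = (-400515 + (146191 - 44952)*(75293 - 178396))*(-371335 - 52930) = (-400515 + 101239*(-103103))*(-424265) = (-400515 - 10438044617)*(-424265) = -10438445132*(-424265) = 4428666923927980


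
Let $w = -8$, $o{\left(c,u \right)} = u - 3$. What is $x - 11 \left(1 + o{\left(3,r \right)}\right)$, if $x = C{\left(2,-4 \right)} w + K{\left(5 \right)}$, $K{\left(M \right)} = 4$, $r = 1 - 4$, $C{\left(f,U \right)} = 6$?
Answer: $11$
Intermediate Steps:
$r = -3$ ($r = 1 - 4 = -3$)
$o{\left(c,u \right)} = -3 + u$
$x = -44$ ($x = 6 \left(-8\right) + 4 = -48 + 4 = -44$)
$x - 11 \left(1 + o{\left(3,r \right)}\right) = -44 - 11 \left(1 - 6\right) = -44 - 11 \left(-5\right) = -44 - -55 = -44 + 55 = 11$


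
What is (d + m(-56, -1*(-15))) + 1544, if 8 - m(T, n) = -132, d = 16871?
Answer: 18555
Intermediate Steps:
m(T, n) = 140 (m(T, n) = 8 - 1*(-132) = 8 + 132 = 140)
(d + m(-56, -1*(-15))) + 1544 = (16871 + 140) + 1544 = 17011 + 1544 = 18555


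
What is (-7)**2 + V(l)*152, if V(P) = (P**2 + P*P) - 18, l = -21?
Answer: 131377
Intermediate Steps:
V(P) = -18 + 2*P**2 (V(P) = (P**2 + P**2) - 18 = 2*P**2 - 18 = -18 + 2*P**2)
(-7)**2 + V(l)*152 = (-7)**2 + (-18 + 2*(-21)**2)*152 = 49 + (-18 + 2*441)*152 = 49 + (-18 + 882)*152 = 49 + 864*152 = 49 + 131328 = 131377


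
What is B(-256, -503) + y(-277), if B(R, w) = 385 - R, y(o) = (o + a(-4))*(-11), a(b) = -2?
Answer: 3710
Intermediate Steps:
y(o) = 22 - 11*o (y(o) = (o - 2)*(-11) = (-2 + o)*(-11) = 22 - 11*o)
B(-256, -503) + y(-277) = (385 - 1*(-256)) + (22 - 11*(-277)) = (385 + 256) + (22 + 3047) = 641 + 3069 = 3710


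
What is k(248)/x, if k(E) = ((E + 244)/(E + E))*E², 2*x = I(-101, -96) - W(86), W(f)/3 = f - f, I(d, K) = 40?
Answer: 15252/5 ≈ 3050.4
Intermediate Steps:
W(f) = 0 (W(f) = 3*(f - f) = 3*0 = 0)
x = 20 (x = (40 - 1*0)/2 = (40 + 0)/2 = (½)*40 = 20)
k(E) = E*(244 + E)/2 (k(E) = ((244 + E)/((2*E)))*E² = ((244 + E)*(1/(2*E)))*E² = ((244 + E)/(2*E))*E² = E*(244 + E)/2)
k(248)/x = ((½)*248*(244 + 248))/20 = ((½)*248*492)*(1/20) = 61008*(1/20) = 15252/5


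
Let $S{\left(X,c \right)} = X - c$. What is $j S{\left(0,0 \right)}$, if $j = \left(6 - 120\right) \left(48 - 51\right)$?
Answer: $0$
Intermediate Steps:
$j = 342$ ($j = \left(-114\right) \left(-3\right) = 342$)
$j S{\left(0,0 \right)} = 342 \left(0 - 0\right) = 342 \left(0 + 0\right) = 342 \cdot 0 = 0$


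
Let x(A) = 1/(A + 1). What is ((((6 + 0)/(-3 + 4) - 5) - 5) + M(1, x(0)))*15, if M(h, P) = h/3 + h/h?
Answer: -40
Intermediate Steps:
x(A) = 1/(1 + A)
M(h, P) = 1 + h/3 (M(h, P) = h*(1/3) + 1 = h/3 + 1 = 1 + h/3)
((((6 + 0)/(-3 + 4) - 5) - 5) + M(1, x(0)))*15 = ((((6 + 0)/(-3 + 4) - 5) - 5) + (1 + (1/3)*1))*15 = (((6/1 - 5) - 5) + (1 + 1/3))*15 = (((6*1 - 5) - 5) + 4/3)*15 = (((6 - 5) - 5) + 4/3)*15 = ((1 - 5) + 4/3)*15 = (-4 + 4/3)*15 = -8/3*15 = -40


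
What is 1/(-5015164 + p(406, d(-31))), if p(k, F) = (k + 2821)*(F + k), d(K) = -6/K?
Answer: -31/114835700 ≈ -2.6995e-7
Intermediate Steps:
p(k, F) = (2821 + k)*(F + k)
1/(-5015164 + p(406, d(-31))) = 1/(-5015164 + (406² + 2821*(-6/(-31)) + 2821*406 - 6/(-31)*406)) = 1/(-5015164 + (164836 + 2821*(-6*(-1/31)) + 1145326 - 6*(-1/31)*406)) = 1/(-5015164 + (164836 + 2821*(6/31) + 1145326 + (6/31)*406)) = 1/(-5015164 + (164836 + 546 + 1145326 + 2436/31)) = 1/(-5015164 + 40634384/31) = 1/(-114835700/31) = -31/114835700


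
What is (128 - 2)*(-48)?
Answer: -6048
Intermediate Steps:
(128 - 2)*(-48) = 126*(-48) = -6048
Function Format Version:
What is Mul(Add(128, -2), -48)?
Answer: -6048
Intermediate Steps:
Mul(Add(128, -2), -48) = Mul(126, -48) = -6048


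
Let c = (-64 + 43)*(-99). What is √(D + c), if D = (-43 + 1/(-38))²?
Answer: 3*√630589/38 ≈ 62.692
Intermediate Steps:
D = 2673225/1444 (D = (-43 - 1/38)² = (-1635/38)² = 2673225/1444 ≈ 1851.3)
c = 2079 (c = -21*(-99) = 2079)
√(D + c) = √(2673225/1444 + 2079) = √(5675301/1444) = 3*√630589/38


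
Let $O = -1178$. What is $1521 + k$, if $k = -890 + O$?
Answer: $-547$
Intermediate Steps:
$k = -2068$ ($k = -890 - 1178 = -2068$)
$1521 + k = 1521 - 2068 = -547$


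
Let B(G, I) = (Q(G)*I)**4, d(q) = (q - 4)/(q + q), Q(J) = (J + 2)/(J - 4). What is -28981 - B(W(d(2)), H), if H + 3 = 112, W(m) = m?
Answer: -143505622/81 ≈ -1.7717e+6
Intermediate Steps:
Q(J) = (2 + J)/(-4 + J)
d(q) = (-4 + q)/(2*q) (d(q) = (-4 + q)/((2*q)) = (-4 + q)*(1/(2*q)) = (-4 + q)/(2*q))
H = 109 (H = -3 + 112 = 109)
B(G, I) = I**4*(2 + G)**4/(-4 + G)**4 (B(G, I) = (((2 + G)/(-4 + G))*I)**4 = (I*(2 + G)/(-4 + G))**4 = I**4*(2 + G)**4/(-4 + G)**4)
-28981 - B(W(d(2)), H) = -28981 - 109**4*(2 + (1/2)*(-4 + 2)/2)**4/(-4 + (1/2)*(-4 + 2)/2)**4 = -28981 - 141158161*(2 + (1/2)*(1/2)*(-2))**4/(-4 + (1/2)*(1/2)*(-2))**4 = -28981 - 141158161*(2 - 1/2)**4/(-4 - 1/2)**4 = -28981 - 141158161*(3/2)**4/(-9/2)**4 = -28981 - 141158161*16*81/(6561*16) = -28981 - 1*141158161/81 = -28981 - 141158161/81 = -143505622/81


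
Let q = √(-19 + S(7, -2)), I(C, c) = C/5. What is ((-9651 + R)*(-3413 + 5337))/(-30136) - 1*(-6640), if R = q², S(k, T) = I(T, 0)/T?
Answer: 273384669/37670 ≈ 7257.4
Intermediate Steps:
I(C, c) = C/5 (I(C, c) = C*(⅕) = C/5)
S(k, T) = ⅕ (S(k, T) = (T/5)/T = ⅕)
q = I*√470/5 (q = √(-19 + ⅕) = √(-94/5) = I*√470/5 ≈ 4.3359*I)
R = -94/5 (R = (I*√470/5)² = -94/5 ≈ -18.800)
((-9651 + R)*(-3413 + 5337))/(-30136) - 1*(-6640) = ((-9651 - 94/5)*(-3413 + 5337))/(-30136) - 1*(-6640) = -48349/5*1924*(-1/30136) + 6640 = -93023476/5*(-1/30136) + 6640 = 23255869/37670 + 6640 = 273384669/37670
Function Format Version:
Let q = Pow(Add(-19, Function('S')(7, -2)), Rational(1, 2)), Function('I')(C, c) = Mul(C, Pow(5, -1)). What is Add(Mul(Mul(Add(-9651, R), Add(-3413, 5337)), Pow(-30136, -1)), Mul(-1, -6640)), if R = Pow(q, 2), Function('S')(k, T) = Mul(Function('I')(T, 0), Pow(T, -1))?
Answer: Rational(273384669, 37670) ≈ 7257.4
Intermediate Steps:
Function('I')(C, c) = Mul(Rational(1, 5), C) (Function('I')(C, c) = Mul(C, Rational(1, 5)) = Mul(Rational(1, 5), C))
Function('S')(k, T) = Rational(1, 5) (Function('S')(k, T) = Mul(Mul(Rational(1, 5), T), Pow(T, -1)) = Rational(1, 5))
q = Mul(Rational(1, 5), I, Pow(470, Rational(1, 2))) (q = Pow(Add(-19, Rational(1, 5)), Rational(1, 2)) = Pow(Rational(-94, 5), Rational(1, 2)) = Mul(Rational(1, 5), I, Pow(470, Rational(1, 2))) ≈ Mul(4.3359, I))
R = Rational(-94, 5) (R = Pow(Mul(Rational(1, 5), I, Pow(470, Rational(1, 2))), 2) = Rational(-94, 5) ≈ -18.800)
Add(Mul(Mul(Add(-9651, R), Add(-3413, 5337)), Pow(-30136, -1)), Mul(-1, -6640)) = Add(Mul(Mul(Add(-9651, Rational(-94, 5)), Add(-3413, 5337)), Pow(-30136, -1)), Mul(-1, -6640)) = Add(Mul(Mul(Rational(-48349, 5), 1924), Rational(-1, 30136)), 6640) = Add(Mul(Rational(-93023476, 5), Rational(-1, 30136)), 6640) = Add(Rational(23255869, 37670), 6640) = Rational(273384669, 37670)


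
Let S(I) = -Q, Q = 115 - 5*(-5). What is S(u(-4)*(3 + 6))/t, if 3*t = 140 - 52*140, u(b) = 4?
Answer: 1/17 ≈ 0.058824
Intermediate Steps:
t = -2380 (t = (140 - 52*140)/3 = (140 - 7280)/3 = (1/3)*(-7140) = -2380)
Q = 140 (Q = 115 - 1*(-25) = 115 + 25 = 140)
S(I) = -140 (S(I) = -1*140 = -140)
S(u(-4)*(3 + 6))/t = -140/(-2380) = -140*(-1/2380) = 1/17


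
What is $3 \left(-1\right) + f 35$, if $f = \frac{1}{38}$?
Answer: $- \frac{79}{38} \approx -2.0789$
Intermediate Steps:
$f = \frac{1}{38} \approx 0.026316$
$3 \left(-1\right) + f 35 = 3 \left(-1\right) + \frac{1}{38} \cdot 35 = -3 + \frac{35}{38} = - \frac{79}{38}$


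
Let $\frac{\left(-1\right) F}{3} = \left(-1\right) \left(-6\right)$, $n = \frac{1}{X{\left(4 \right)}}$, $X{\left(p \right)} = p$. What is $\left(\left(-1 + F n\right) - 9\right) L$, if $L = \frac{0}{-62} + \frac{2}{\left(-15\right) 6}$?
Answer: $\frac{29}{90} \approx 0.32222$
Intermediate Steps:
$n = \frac{1}{4} \approx 0.25$
$L = - \frac{1}{45}$ ($L = 0 \left(- \frac{1}{62}\right) + \frac{2}{-90} = 0 + 2 \left(- \frac{1}{90}\right) = 0 - \frac{1}{45} = - \frac{1}{45} \approx -0.022222$)
$F = -18$ ($F = - 3 \left(\left(-1\right) \left(-6\right)\right) = \left(-3\right) 6 = -18$)
$\left(\left(-1 + F n\right) - 9\right) L = \left(\left(-1 - \frac{9}{2}\right) - 9\right) \left(- \frac{1}{45}\right) = \left(- \frac{11}{2} - 9\right) \left(- \frac{1}{45}\right) = \left(- \frac{29}{2}\right) \left(- \frac{1}{45}\right) = \frac{29}{90}$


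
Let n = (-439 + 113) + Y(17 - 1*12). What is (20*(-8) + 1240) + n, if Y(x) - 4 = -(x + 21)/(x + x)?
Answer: 3777/5 ≈ 755.40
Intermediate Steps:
Y(x) = 4 - (21 + x)/(2*x) (Y(x) = 4 - (x + 21)/(x + x) = 4 - (21 + x)/(2*x))
n = -1623/5 (n = (-439 + 113) + 7*(-3 + (17 - 1*12))/(2*(17 - 1*12)) = -326 + 7*(-3 + (17 - 12))/(2*(17 - 12)) = -326 + (7/2)*(-3 + 5)/5 = -326 + (7/2)*(⅕)*2 = -326 + 7/5 = -1623/5 ≈ -324.60)
(20*(-8) + 1240) + n = (20*(-8) + 1240) - 1623/5 = (-160 + 1240) - 1623/5 = 1080 - 1623/5 = 3777/5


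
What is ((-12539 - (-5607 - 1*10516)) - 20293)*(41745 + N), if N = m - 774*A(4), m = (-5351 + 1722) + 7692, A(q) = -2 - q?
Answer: -843002468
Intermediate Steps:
m = 4063 (m = -3629 + 7692 = 4063)
N = 8707 (N = 4063 - 774*(-2 - 1*4) = 4063 - 774*(-2 - 4) = 4063 - 774*(-6) = 4063 - 1*(-4644) = 4063 + 4644 = 8707)
((-12539 - (-5607 - 1*10516)) - 20293)*(41745 + N) = ((-12539 - (-5607 - 1*10516)) - 20293)*(41745 + 8707) = ((-12539 - (-5607 - 10516)) - 20293)*50452 = ((-12539 - 1*(-16123)) - 20293)*50452 = ((-12539 + 16123) - 20293)*50452 = (3584 - 20293)*50452 = -16709*50452 = -843002468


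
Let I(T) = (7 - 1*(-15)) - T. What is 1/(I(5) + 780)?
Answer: 1/797 ≈ 0.0012547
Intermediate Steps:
I(T) = 22 - T (I(T) = (7 + 15) - T = 22 - T)
1/(I(5) + 780) = 1/((22 - 1*5) + 780) = 1/((22 - 5) + 780) = 1/(17 + 780) = 1/797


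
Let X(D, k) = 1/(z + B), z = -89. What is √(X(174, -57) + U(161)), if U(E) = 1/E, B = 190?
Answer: √4260382/16261 ≈ 0.12693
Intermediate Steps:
X(D, k) = 1/101 (X(D, k) = 1/(-89 + 190) = 1/101)
√(X(174, -57) + U(161)) = √(1/101 + 1/161) = √(262/16261) = √4260382/16261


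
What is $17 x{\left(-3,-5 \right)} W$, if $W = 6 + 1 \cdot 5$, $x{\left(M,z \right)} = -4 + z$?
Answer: $-1683$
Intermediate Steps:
$W = 11$ ($W = 6 + 5 = 11$)
$17 x{\left(-3,-5 \right)} W = 17 \left(-4 - 5\right) 11 = 17 \left(-9\right) 11 = \left(-153\right) 11 = -1683$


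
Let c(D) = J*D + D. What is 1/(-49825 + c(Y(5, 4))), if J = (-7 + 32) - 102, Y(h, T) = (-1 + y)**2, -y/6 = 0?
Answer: -1/49901 ≈ -2.0040e-5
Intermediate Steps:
y = 0 (y = -6*0 = 0)
Y(h, T) = 1 (Y(h, T) = (-1 + 0)**2 = (-1)**2 = 1)
J = -77 (J = 25 - 102 = -77)
c(D) = -76*D (c(D) = -77*D + D = -76*D)
1/(-49825 + c(Y(5, 4))) = 1/(-49825 - 76*1) = 1/(-49825 - 76) = 1/(-49901) = -1/49901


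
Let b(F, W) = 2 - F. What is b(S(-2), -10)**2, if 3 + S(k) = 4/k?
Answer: 49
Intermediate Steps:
S(k) = -3 + 4/k
b(S(-2), -10)**2 = (2 - (-3 + 4/(-2)))**2 = (2 - (-3 + 4*(-1/2)))**2 = (2 - (-3 - 2))**2 = (2 - 1*(-5))**2 = (2 + 5)**2 = 7**2 = 49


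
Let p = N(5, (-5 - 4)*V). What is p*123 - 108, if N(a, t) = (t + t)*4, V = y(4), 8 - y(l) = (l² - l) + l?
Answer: 70740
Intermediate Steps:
y(l) = 8 - l² (y(l) = 8 - ((l² - l) + l) = 8 - l²)
V = -8 (V = 8 - 1*4² = 8 - 1*16 = 8 - 16 = -8)
N(a, t) = 8*t (N(a, t) = (2*t)*4 = 8*t)
p = 576 (p = 8*((-5 - 4)*(-8)) = 8*(-9*(-8)) = 8*72 = 576)
p*123 - 108 = 576*123 - 108 = 70848 - 108 = 70740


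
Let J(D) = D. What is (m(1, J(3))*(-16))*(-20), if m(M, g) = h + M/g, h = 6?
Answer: 6080/3 ≈ 2026.7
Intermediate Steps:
m(M, g) = 6 + M/g
(m(1, J(3))*(-16))*(-20) = ((6 + 1/3)*(-16))*(-20) = ((19/3)*(-16))*(-20) = -304/3*(-20) = 6080/3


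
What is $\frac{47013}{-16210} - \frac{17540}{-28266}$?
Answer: $- \frac{522273029}{229095930} \approx -2.2797$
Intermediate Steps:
$\frac{47013}{-16210} - \frac{17540}{-28266} = 47013 \left(- \frac{1}{16210}\right) - - \frac{8770}{14133} = - \frac{47013}{16210} + \frac{8770}{14133} = - \frac{522273029}{229095930}$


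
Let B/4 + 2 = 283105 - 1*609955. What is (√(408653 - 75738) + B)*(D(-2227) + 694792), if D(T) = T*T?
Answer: -7392504509968 + 5654321*√332915 ≈ -7.3892e+12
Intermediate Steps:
B = -1307408 (B = -8 + 4*(283105 - 1*609955) = -8 + 4*(283105 - 609955) = -8 + 4*(-326850) = -8 - 1307400 = -1307408)
D(T) = T²
(√(408653 - 75738) + B)*(D(-2227) + 694792) = (√(408653 - 75738) - 1307408)*((-2227)² + 694792) = (√332915 - 1307408)*(4959529 + 694792) = (-1307408 + √332915)*5654321 = -7392504509968 + 5654321*√332915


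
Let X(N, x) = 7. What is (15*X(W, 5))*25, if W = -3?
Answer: 2625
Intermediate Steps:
(15*X(W, 5))*25 = (15*7)*25 = 105*25 = 2625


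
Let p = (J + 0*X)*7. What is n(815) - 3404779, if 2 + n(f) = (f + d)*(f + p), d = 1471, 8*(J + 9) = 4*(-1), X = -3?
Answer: -1693710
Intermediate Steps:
J = -19/2 (J = -9 + (4*(-1))/8 = -9 + (⅛)*(-4) = -9 - ½ = -19/2 ≈ -9.5000)
p = -133/2 (p = (-19/2 + 0*(-3))*7 = (-19/2 + 0)*7 = -19/2*7 = -133/2 ≈ -66.500)
n(f) = -2 + (1471 + f)*(-133/2 + f) (n(f) = -2 + (f + 1471)*(f - 133/2) = -2 + (1471 + f)*(-133/2 + f))
n(815) - 3404779 = (-195647/2 + 815² + (2809/2)*815) - 3404779 = (-195647/2 + 664225 + 2289335/2) - 3404779 = 1711069 - 3404779 = -1693710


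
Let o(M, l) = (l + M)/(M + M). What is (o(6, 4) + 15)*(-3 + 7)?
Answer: 190/3 ≈ 63.333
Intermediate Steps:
o(M, l) = (M + l)/(2*M) (o(M, l) = (M + l)/((2*M)) = (M + l)*(1/(2*M)) = (M + l)/(2*M))
(o(6, 4) + 15)*(-3 + 7) = ((½)*(6 + 4)/6 + 15)*(-3 + 7) = ((½)*(⅙)*10 + 15)*4 = (⅚ + 15)*4 = (95/6)*4 = 190/3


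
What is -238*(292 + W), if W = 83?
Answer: -89250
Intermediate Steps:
-238*(292 + W) = -238*(292 + 83) = -238*375 = -89250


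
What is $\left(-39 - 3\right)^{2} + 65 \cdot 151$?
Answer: $11579$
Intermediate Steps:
$\left(-39 - 3\right)^{2} + 65 \cdot 151 = \left(-39 - 3\right)^{2} + 9815 = \left(-42\right)^{2} + 9815 = 1764 + 9815 = 11579$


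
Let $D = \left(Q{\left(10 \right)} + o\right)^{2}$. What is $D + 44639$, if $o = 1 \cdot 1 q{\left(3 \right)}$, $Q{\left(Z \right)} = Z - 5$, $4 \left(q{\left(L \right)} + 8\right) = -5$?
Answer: $\frac{714513}{16} \approx 44657.0$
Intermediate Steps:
$q{\left(L \right)} = - \frac{37}{4}$ ($q{\left(L \right)} = -8 + \frac{1}{4} \left(-5\right) = -8 - \frac{5}{4} = - \frac{37}{4}$)
$Q{\left(Z \right)} = -5 + Z$ ($Q{\left(Z \right)} = Z - 5 = -5 + Z$)
$o = - \frac{37}{4}$ ($o = 1 \cdot 1 \left(- \frac{37}{4}\right) = 1 \left(- \frac{37}{4}\right) = - \frac{37}{4} \approx -9.25$)
$D = \frac{289}{16}$ ($D = \left(\left(-5 + 10\right) - \frac{37}{4}\right)^{2} = \left(5 - \frac{37}{4}\right)^{2} = \left(- \frac{17}{4}\right)^{2} = \frac{289}{16} \approx 18.063$)
$D + 44639 = \frac{289}{16} + 44639 = \frac{714513}{16}$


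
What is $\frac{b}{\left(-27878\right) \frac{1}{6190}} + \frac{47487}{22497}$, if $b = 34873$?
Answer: $- \frac{809160940134}{104528561} \approx -7741.0$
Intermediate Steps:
$\frac{b}{\left(-27878\right) \frac{1}{6190}} + \frac{47487}{22497} = \frac{34873}{\left(-27878\right) \frac{1}{6190}} + \frac{47487}{22497} = \frac{34873}{\left(-27878\right) \frac{1}{6190}} + 47487 \cdot \frac{1}{22497} = \frac{34873}{- \frac{13939}{3095}} + \frac{15829}{7499} = 34873 \left(- \frac{3095}{13939}\right) + \frac{15829}{7499} = - \frac{107931935}{13939} + \frac{15829}{7499} = - \frac{809160940134}{104528561}$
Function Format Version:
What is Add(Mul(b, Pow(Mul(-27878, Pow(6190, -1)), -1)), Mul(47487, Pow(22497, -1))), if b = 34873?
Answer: Rational(-809160940134, 104528561) ≈ -7741.0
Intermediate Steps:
Add(Mul(b, Pow(Mul(-27878, Pow(6190, -1)), -1)), Mul(47487, Pow(22497, -1))) = Add(Mul(34873, Pow(Mul(-27878, Pow(6190, -1)), -1)), Mul(47487, Pow(22497, -1))) = Add(Mul(34873, Pow(Mul(-27878, Rational(1, 6190)), -1)), Mul(47487, Rational(1, 22497))) = Add(Mul(34873, Pow(Rational(-13939, 3095), -1)), Rational(15829, 7499)) = Add(Mul(34873, Rational(-3095, 13939)), Rational(15829, 7499)) = Add(Rational(-107931935, 13939), Rational(15829, 7499)) = Rational(-809160940134, 104528561)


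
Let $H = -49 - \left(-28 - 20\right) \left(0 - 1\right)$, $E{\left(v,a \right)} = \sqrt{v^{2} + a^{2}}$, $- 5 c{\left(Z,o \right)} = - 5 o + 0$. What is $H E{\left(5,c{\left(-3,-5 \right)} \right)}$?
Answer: $- 485 \sqrt{2} \approx -685.89$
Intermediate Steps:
$c{\left(Z,o \right)} = o$ ($c{\left(Z,o \right)} = - \frac{- 5 o + 0}{5} = - \frac{\left(-5\right) o}{5} = o$)
$E{\left(v,a \right)} = \sqrt{a^{2} + v^{2}}$
$H = -97$ ($H = -49 - \left(-48\right) \left(-1\right) = -49 - 48 = -97$)
$H E{\left(5,c{\left(-3,-5 \right)} \right)} = - 97 \sqrt{\left(-5\right)^{2} + 5^{2}} = - 97 \sqrt{25 + 25} = - 97 \sqrt{50} = - 97 \cdot 5 \sqrt{2} = - 485 \sqrt{2}$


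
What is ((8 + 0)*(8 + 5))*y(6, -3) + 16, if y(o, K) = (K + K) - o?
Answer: -1232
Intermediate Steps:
y(o, K) = -o + 2*K (y(o, K) = 2*K - o = -o + 2*K)
((8 + 0)*(8 + 5))*y(6, -3) + 16 = ((8 + 0)*(8 + 5))*(-1*6 + 2*(-3)) + 16 = (8*13)*(-6 - 6) + 16 = 104*(-12) + 16 = -1248 + 16 = -1232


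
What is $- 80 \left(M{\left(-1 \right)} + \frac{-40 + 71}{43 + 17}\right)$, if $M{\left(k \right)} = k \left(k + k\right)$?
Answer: $- \frac{604}{3} \approx -201.33$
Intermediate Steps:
$M{\left(k \right)} = 2 k^{2}$ ($M{\left(k \right)} = k 2 k = 2 k^{2}$)
$- 80 \left(M{\left(-1 \right)} + \frac{-40 + 71}{43 + 17}\right) = - 80 \left(2 \left(-1\right)^{2} + \frac{-40 + 71}{43 + 17}\right) = - 80 \left(2 \cdot 1 + \frac{31}{60}\right) = - 80 \left(2 + 31 \cdot \frac{1}{60}\right) = - 80 \left(2 + \frac{31}{60}\right) = \left(-80\right) \frac{151}{60} = - \frac{604}{3}$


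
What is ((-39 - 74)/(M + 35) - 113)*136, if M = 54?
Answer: -1383120/89 ≈ -15541.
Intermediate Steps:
((-39 - 74)/(M + 35) - 113)*136 = ((-39 - 74)/(54 + 35) - 113)*136 = (-113/89 - 113)*136 = -10170/89*136 = -1383120/89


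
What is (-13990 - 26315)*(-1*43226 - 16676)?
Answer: 2414350110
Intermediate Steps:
(-13990 - 26315)*(-1*43226 - 16676) = -40305*(-43226 - 16676) = -40305*(-59902) = 2414350110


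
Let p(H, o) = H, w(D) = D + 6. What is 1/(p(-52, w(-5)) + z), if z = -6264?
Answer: -1/6316 ≈ -0.00015833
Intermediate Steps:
w(D) = 6 + D
1/(p(-52, w(-5)) + z) = 1/(-52 - 6264) = 1/(-6316) = -1/6316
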